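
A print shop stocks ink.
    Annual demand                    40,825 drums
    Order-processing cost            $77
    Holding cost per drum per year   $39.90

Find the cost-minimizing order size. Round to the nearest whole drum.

397 drums

EOQ = √(2DS/H) = √(2 × 40,825 × 77 / 39.9)
    = √(157,570.18) ≈ 396.95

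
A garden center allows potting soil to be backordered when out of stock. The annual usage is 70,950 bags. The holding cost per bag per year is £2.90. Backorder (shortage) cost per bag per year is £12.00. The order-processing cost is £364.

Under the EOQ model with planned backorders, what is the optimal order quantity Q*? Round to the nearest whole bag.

4,703 bags

Q* = √(2DS/H) · √((H + b)/b)
   = √(2 × 70,950 × 364 / 2.9) · √((2.9 + 12) / 12)
   = 4,220.296 × 1.1143 ≈ 4,702.68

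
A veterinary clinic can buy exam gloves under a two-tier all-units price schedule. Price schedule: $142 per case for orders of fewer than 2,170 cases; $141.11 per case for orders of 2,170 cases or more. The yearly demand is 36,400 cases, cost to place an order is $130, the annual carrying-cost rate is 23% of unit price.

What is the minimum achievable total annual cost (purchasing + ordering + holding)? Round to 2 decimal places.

H₁ = 23%×$142 = $32.6600;  H₂ = 23%×$141.11 = $32.4553
EOQ₁ = √(2×36,400×130/32.6600) = 538.31  (< 2,170, feasible at tier 1)
EOQ₂ = √(2×36,400×130/32.4553) = 540.00  (< 2,170 → use Q = 2,170 at tier-2 price)
TC(tier 1 (EOQ₁), Q≈538.3) = $5,186,381.08
TC(tier 2, Q≈2,170.0) = $5,173,798.65
Minimum at tier 2: $5,173,798.65

$5,173,798.65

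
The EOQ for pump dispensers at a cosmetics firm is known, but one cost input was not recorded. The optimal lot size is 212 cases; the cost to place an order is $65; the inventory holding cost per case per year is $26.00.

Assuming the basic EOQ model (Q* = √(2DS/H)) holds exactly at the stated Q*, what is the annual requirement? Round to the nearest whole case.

8,989 cases per year

EOQ relation: Q² = 2DS/H, so rearrange for the unknown.
D = Q²H / (2S) = 212² × 26 / (2 × 65) = 8,988.80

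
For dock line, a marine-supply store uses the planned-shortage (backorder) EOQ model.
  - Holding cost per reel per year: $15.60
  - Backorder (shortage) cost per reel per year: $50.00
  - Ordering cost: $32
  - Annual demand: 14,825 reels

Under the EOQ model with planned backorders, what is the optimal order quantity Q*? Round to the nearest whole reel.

Basic EOQ = √(2·14,825·32/15.6) = 246.618
Backorder adjustment √((H+b)/b) = √((15.6+50)/50) = 1.1454
Q* = 246.618 × 1.1454 ≈ 282.48

282 reels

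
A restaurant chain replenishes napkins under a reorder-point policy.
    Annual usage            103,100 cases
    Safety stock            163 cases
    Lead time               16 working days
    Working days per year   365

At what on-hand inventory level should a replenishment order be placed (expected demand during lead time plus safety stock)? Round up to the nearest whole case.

4,683 cases

Daily demand d = 103,100 / 365 = 282.466 cases/day
Demand during lead time = 282.466 × 16 = 4,519.45
Reorder point = 4,519.45 + 163 = 4,682.45 → round up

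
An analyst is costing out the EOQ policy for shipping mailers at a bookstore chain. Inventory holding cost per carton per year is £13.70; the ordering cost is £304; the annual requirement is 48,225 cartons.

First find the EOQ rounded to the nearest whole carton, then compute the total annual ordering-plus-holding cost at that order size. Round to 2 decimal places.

Optimal lot size Q* = (2 × 48,225 × £304 / £13.7)^½ ≈ 1,462.94 → Q = 1,463 cartons
Orders/yr = 48,225/1,463 = 32.963; ordering cost = 32.963 × £304 = £10,020.78
Average inventory = 1,463/2 = 731.5; holding cost = 731.5 × £13.7 = £10,021.55
Total = £10,020.78 + £10,021.55 = £20,042.33

£20,042.33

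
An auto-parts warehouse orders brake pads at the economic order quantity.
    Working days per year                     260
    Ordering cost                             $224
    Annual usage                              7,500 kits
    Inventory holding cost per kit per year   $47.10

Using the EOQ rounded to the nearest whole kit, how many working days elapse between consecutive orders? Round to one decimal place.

EOQ = √(2DS/H) = √(2 × 7,500 × 224 / 47.1)
    = √(71,337.58) ≈ 267.09 → Q = 267 kits
Cycle time = (working days × Q)/D = (260 × 267) / 7,500 = 9.256 days

9.3 days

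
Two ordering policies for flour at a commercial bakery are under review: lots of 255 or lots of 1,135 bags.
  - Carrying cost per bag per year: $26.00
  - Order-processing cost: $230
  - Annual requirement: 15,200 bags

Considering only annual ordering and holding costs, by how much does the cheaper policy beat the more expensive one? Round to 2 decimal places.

$810.37

TC(Q) = (D/Q)S + (Q/2)H
TC(255) = (15,200/255)×230 + (255/2)×26 = $17,024.80
TC(1,135) = (15,200/1,135)×230 + (1,135/2)×26 = $17,835.18
Lots of 255 are cheaper by $810.37.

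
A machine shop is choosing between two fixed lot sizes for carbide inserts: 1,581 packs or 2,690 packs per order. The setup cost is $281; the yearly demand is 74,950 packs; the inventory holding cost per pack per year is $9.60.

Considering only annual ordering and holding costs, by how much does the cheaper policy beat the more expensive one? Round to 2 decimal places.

$168.73

TC(Q) = (D/Q)S + (Q/2)H
TC(1,581) = (74,950/1,581)×281 + (1,581/2)×9.6 = $20,910.08
TC(2,690) = (74,950/2,690)×281 + (2,690/2)×9.6 = $20,741.35
|ΔTC| = |$20,910.08 − $20,741.35| = $168.73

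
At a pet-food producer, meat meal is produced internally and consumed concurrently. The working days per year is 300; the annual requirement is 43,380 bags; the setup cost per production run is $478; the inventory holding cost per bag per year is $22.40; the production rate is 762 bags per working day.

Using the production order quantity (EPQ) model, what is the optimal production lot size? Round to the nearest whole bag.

1,512 bags

Daily demand d = 43,380/300 = 144.600; p = 762; 1 − d/p = 0.81024
EPQ = √(2DS / (H(1 − d/p)))
    = √(2 × 43,380 × 478 / (22.4 × 0.81024)) ≈ 1,511.62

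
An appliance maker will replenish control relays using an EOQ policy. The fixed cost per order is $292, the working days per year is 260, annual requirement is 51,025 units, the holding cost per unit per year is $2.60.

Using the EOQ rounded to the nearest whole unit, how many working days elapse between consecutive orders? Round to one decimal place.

17.2 days

Q* = √(2·D·S / H) = √(2·51,025·292 / 2.6) = √11,461,000.0 ≈ 3,385.41 → Q = 3,385 units
Cycle time = (working days × Q)/D = (260 × 3,385) / 51,025 = 17.248 days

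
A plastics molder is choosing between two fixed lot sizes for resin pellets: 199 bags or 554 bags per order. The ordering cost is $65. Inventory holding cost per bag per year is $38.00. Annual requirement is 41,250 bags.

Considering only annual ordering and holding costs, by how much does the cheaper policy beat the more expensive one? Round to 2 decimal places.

Annual cost at Q: ordering D·S/Q plus holding Q·H/2.
TC(199) = (41,250/199)×65 + (199/2)×38 = $17,254.62
TC(554) = (41,250/554)×65 + (554/2)×38 = $15,365.80
Lots of 554 are cheaper by $1,888.82.

$1,888.82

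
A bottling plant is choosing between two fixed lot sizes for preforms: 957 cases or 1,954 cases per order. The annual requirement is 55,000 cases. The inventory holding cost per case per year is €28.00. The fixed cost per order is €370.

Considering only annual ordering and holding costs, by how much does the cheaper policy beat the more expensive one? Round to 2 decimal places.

TC(Q) = (D/Q)S + (Q/2)H
TC(957) = (55,000/957)×370 + (957/2)×28 = €34,662.37
TC(1,954) = (55,000/1,954)×370 + (1,954/2)×28 = €37,770.53
|ΔTC| = |€34,662.37 − €37,770.53| = €3,108.17

€3,108.17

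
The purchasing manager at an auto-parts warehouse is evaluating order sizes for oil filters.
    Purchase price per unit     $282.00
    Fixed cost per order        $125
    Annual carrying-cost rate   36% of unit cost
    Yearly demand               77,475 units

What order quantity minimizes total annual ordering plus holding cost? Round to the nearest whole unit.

Carrying cost H = $282 × 36% = $101.5200/unit/yr
EOQ = √(2DS/H) = √(2 × 77,475 × 125 / 101.52)
    = √(190,787.53) ≈ 436.79

437 units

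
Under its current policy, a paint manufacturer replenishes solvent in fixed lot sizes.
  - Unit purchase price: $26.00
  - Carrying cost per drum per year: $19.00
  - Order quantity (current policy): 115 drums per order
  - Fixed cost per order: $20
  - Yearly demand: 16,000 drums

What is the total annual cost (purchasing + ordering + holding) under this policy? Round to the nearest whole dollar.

Annual ordering cost = (D/Q)·S = (16,000/115) × 20 = $2,782.61
Annual holding cost  = (Q/2)·H = (115/2) × 19 = $1,092.50
Purchase cost = D·C = 16,000 × 26 = $416,000.00
Total = $2,782.61 + $1,092.50 + $416,000.00 = $419,875.11

$419,875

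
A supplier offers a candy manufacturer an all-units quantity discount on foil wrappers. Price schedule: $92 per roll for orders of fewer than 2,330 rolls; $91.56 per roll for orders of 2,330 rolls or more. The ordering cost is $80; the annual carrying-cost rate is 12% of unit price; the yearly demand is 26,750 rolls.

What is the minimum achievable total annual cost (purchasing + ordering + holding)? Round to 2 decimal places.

H₁ = 12%×$92 = $11.0400;  H₂ = 12%×$91.56 = $10.9872
EOQ₁ = √(2×26,750×80/11.0400) = 622.64  (< 2,330, feasible at tier 1)
EOQ₂ = √(2×26,750×80/10.9872) = 624.13  (< 2,330 → use Q = 2,330 at tier-2 price)
TC(tier 1 (EOQ₁), Q≈622.6) = $2,467,873.95
TC(tier 2, Q≈2,330.0) = $2,462,948.54
Minimum at tier 2: $2,462,948.54

$2,462,948.54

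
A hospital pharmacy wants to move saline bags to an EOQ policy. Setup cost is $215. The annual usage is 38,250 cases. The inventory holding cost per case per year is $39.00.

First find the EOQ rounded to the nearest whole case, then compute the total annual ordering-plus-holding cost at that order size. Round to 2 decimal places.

EOQ = √(2DS/H) = √(2 × 38,250 × 215 / 39)
    = √(421,730.77) ≈ 649.41 → Q = 649 cases
Orders/yr = 38,250/649 = 58.937; ordering cost = 58.937 × $215 = $12,671.42
Average inventory = 649/2 = 324.5; holding cost = 324.5 × $39 = $12,655.50
Total = $12,671.42 + $12,655.50 = $25,326.92

$25,326.92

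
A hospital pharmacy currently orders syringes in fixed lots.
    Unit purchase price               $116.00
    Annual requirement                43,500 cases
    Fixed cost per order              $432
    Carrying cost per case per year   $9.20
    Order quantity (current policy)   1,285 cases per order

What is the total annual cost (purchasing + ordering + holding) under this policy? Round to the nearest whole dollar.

$5,066,535

Annual ordering cost = (D/Q)·S = (43,500/1,285) × 432 = $14,624.12
Annual holding cost  = (Q/2)·H = (1,285/2) × 9.2 = $5,911.00
Purchase cost = D·C = 43,500 × 116 = $5,046,000.00
Total = $14,624.12 + $5,911.00 + $5,046,000.00 = $5,066,535.12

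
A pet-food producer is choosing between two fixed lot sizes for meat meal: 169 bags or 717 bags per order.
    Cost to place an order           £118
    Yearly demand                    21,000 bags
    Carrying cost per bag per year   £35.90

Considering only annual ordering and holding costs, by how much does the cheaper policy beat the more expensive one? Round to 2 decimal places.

For each Q, cost = (D/Q)·S + (Q/2)·H.
TC(169) = (21,000/169)×118 + (169/2)×35.9 = £17,696.27
TC(717) = (21,000/717)×118 + (717/2)×35.9 = £16,326.22
Lots of 717 are cheaper by £1,370.05.

£1,370.05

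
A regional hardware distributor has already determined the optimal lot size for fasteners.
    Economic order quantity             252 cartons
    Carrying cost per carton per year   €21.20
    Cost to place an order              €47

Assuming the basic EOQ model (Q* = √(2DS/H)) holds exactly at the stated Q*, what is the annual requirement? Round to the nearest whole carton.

From Q* = √(2DS/H) ⇒ Q*² = 2DS/H.
D = Q²H / (2S) = 252² × 21.2 / (2 × 47) = 14,322.18

14,322 cartons per year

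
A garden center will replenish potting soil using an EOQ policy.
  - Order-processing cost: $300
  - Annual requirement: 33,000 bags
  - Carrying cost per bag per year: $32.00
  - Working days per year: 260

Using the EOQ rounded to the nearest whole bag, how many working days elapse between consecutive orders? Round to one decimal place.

6.2 days

2DS/H = 2·33,000·300/32 = 618,750.00
EOQ = √618,750.00 ≈ 786.61 → Q = 787 bags
T = Q/D × 260 days = 787/33,000 × 260 = 6.201 days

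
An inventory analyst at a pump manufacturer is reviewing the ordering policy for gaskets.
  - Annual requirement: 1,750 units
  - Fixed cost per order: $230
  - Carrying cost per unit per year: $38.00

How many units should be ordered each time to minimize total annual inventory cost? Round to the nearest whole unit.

EOQ = √(2DS/H) = √(2 × 1,750 × 230 / 38)
    = √(21,184.21) ≈ 145.55

146 units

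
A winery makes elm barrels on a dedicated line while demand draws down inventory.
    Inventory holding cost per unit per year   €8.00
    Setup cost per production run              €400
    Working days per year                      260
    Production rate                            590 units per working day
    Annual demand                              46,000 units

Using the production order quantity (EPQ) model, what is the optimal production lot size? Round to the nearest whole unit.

2,563 units

Daily demand d = 46,000/260 = 176.923; p = 590; 1 − d/p = 0.70013
EPQ = √(2DS / (H(1 − d/p)))
    = √(2 × 46,000 × 400 / (8 × 0.70013)) ≈ 2,563.24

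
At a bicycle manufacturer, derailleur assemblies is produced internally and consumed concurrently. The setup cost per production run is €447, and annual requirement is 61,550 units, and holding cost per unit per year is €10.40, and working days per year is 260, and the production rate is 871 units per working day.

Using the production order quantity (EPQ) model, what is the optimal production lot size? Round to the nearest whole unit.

2,695 units

d = 61,550/260 = 236.7308 units/day;  effective holding cost H(1 − d/p) = 10.4·(1 − 236.7308/871) = 7.57336
Q* = √(2DS / H_eff) = √(2·61,550·447 / 7.57336) ≈ 2,695.49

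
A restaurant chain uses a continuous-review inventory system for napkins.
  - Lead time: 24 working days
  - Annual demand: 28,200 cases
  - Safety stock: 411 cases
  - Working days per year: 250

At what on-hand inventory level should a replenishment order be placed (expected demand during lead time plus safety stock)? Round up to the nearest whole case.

3,119 cases

Daily demand d = 28,200 / 250 = 112.800 cases/day
Demand during lead time = 112.800 × 24 = 2,707.20
Reorder point = 2,707.20 + 411 = 3,118.20 → round up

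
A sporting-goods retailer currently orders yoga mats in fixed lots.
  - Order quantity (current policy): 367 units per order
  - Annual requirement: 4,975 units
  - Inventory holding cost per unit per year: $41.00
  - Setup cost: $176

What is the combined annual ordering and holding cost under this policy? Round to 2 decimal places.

Annual ordering cost = (D/Q)·S = (4,975/367) × 176 = $2,385.83
Annual holding cost  = (Q/2)·H = (367/2) × 41 = $7,523.50
Total = $2,385.83 + $7,523.50 = $9,909.33

$9,909.33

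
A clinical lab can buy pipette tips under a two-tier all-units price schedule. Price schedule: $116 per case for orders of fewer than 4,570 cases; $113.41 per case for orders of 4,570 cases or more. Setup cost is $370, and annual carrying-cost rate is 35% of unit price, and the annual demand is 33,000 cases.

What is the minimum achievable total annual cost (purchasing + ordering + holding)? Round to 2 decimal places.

$3,835,901.42

H₁ = 35%×$116 = $40.6000;  H₂ = 35%×$113.41 = $39.6935
EOQ₁ = √(2×33,000×370/40.6000) = 775.55  (< 4,570, feasible at tier 1)
EOQ₂ = √(2×33,000×370/39.6935) = 784.36  (< 4,570 → use Q = 4,570 at tier-2 price)
TC(tier 1 (EOQ₁), Q≈775.6) = $3,859,487.33
TC(tier 2, Q≈4,570.0) = $3,835,901.42
Minimum at tier 2: $3,835,901.42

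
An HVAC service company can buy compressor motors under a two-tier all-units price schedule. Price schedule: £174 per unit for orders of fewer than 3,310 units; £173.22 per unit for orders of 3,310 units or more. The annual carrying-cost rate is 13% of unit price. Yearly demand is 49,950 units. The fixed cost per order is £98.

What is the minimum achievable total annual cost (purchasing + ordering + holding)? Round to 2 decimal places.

£8,691,086.17

H₁ = 13%×£174 = £22.6200;  H₂ = 13%×£173.22 = £22.5186
EOQ₁ = √(2×49,950×98/22.6200) = 657.88  (< 3,310, feasible at tier 1)
EOQ₂ = √(2×49,950×98/22.5186) = 659.36  (< 3,310 → use Q = 3,310 at tier-2 price)
TC(tier 1 (EOQ₁), Q≈657.9) = £8,706,181.34
TC(tier 2, Q≈3,310.0) = £8,691,086.17
Minimum at tier 2: £8,691,086.17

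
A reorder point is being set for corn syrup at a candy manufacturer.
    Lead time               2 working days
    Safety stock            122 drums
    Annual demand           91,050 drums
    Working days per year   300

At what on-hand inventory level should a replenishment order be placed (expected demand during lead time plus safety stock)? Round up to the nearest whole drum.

729 drums

Daily demand d = 91,050 / 300 = 303.500 drums/day
Demand during lead time = 303.500 × 2 = 607.00
Reorder point = 607.00 + 122 = 729.00 → round up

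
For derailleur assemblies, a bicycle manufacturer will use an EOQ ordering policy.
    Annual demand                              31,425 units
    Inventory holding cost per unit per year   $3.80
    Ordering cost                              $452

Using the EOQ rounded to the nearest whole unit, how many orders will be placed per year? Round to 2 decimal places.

2DS/H = 2·31,425·452/3.8 = 7,475,842.11
EOQ = √7,475,842.11 ≈ 2,734.20 → Q = 2,734
Orders per year = D/Q = 31,425 / 2,734 = 11.494

11.49 orders per year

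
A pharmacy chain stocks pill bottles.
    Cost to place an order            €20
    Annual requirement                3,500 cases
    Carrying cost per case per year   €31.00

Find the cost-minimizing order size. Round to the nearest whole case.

67 cases

Optimal lot size Q* = (2 × 3,500 × €20 / €31)^½ ≈ 67.20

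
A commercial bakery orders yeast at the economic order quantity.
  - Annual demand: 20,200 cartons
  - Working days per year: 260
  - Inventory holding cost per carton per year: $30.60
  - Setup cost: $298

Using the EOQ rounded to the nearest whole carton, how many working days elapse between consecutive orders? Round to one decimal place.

8.1 days

2DS/H = 2·20,200·298/30.6 = 393,437.91
EOQ = √393,437.91 ≈ 627.25 → Q = 627 cartons
T = Q/D × 260 days = 627/20,200 × 260 = 8.070 days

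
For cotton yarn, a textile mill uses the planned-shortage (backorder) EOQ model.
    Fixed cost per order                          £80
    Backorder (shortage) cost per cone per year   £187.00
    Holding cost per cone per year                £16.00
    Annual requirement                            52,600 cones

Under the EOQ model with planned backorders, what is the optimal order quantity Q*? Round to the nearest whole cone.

Q* = √(2DS/H) · √((H + b)/b)
   = √(2 × 52,600 × 80 / 16) · √((16 + 187) / 187)
   = 725.259 × 1.0419 ≈ 755.65

756 cones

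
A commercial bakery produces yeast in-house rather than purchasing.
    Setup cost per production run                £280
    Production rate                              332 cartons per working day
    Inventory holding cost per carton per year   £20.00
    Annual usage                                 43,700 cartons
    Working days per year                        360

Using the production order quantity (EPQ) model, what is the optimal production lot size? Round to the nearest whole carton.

1,389 cartons

d = 43,700/360 = 121.3889 cartons/day;  effective holding cost H(1 − d/p) = 20·(1 − 121.3889/332) = 12.68742
Q* = √(2DS / H_eff) = √(2·43,700·280 / 12.68742) ≈ 1,388.83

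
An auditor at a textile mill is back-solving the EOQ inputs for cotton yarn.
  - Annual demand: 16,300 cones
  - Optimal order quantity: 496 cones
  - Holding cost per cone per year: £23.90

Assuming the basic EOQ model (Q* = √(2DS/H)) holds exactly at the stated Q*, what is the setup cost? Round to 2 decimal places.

Since Q* = (2DS/H)^½, squaring gives Q*²·H = 2DS.
S = Q²H / (2D) = 496² × 23.9 / (2 × 16,300) = 180.3614

£180.36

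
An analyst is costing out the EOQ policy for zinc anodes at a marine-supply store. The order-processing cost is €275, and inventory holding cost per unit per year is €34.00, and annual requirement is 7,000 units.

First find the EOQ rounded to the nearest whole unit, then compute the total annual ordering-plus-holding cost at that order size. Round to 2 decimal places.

€11,441.17

EOQ = √(2DS/H) = √(2 × 7,000 × 275 / 34)
    = √(113,235.29) ≈ 336.50 → Q = 337 units
Ordering: D/Q × S = 7,000/337 × €275 = €5,712.17
Holding:  Q/2 × H = 337/2 × €34 = €5,729.00
Total = €5,712.17 + €5,729.00 = €11,441.17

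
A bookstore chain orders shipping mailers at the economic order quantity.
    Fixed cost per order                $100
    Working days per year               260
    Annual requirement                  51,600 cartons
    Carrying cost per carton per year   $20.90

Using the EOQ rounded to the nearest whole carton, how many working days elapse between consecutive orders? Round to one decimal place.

Q* = √(2·D·S / H) = √(2·51,600·100 / 20.9) = √493,779.9 ≈ 702.69 → Q = 703 cartons
Days between orders = 260 / (D/Q) = 260 / 73.400 ≈ 3.542

3.5 days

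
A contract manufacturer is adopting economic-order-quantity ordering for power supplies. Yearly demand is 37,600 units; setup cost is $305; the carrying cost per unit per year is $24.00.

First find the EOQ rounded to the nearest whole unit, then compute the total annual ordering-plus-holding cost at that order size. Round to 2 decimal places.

$23,461.97

Optimal lot size Q* = (2 × 37,600 × $305 / $24)^½ ≈ 977.58 → Q = 978 units
Orders/yr = 37,600/978 = 38.446; ordering cost = 38.446 × $305 = $11,725.97
Average inventory = 978/2 = 489; holding cost = 489 × $24 = $11,736.00
Total = $11,725.97 + $11,736.00 = $23,461.97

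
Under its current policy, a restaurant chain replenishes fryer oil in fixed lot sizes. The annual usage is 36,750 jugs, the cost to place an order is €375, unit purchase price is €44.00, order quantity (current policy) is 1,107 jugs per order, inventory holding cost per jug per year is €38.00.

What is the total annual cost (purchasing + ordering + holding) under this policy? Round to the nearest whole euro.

Orders/yr = 36,750/1,107 = 33.198; ordering cost = 33.198 × €375 = €12,449.19
Average inventory = 1,107/2 = 553.5; holding cost = 553.5 × €38 = €21,033.00
Purchase cost = D·C = 36,750 × 44 = €1,617,000.00
Total = €12,449.19 + €21,033.00 + €1,617,000.00 = €1,650,482.19

€1,650,482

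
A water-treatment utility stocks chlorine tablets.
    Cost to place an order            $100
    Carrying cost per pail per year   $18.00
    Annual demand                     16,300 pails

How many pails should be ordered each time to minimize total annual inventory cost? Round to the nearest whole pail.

Q* = √(2·D·S / H) = √(2·16,300·100 / 18) = √181,111.1 ≈ 425.57

426 pails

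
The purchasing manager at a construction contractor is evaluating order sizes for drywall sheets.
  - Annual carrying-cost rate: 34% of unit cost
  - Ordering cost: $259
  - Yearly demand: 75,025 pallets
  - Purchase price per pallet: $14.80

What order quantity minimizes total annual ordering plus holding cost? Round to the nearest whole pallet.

Carrying cost H = $14.8 × 34% = $5.0320/pallet/yr
Optimal lot size Q* = (2 × 75,025 × $259 / $5.032)^½ ≈ 2,779.06

2,779 pallets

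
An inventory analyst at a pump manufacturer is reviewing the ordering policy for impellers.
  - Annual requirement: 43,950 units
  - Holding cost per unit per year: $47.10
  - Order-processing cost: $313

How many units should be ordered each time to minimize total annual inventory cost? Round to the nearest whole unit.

EOQ = √(2DS/H) = √(2 × 43,950 × 313 / 47.1)
    = √(584,133.76) ≈ 764.29

764 units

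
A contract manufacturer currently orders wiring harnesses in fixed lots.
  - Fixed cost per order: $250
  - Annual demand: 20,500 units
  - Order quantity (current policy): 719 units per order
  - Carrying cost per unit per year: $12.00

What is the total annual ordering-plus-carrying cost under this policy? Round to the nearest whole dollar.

Annual ordering cost = (D/Q)·S = (20,500/719) × 250 = $7,127.96
Annual holding cost  = (Q/2)·H = (719/2) × 12 = $4,314.00
Total = $7,127.96 + $4,314.00 = $11,441.96

$11,442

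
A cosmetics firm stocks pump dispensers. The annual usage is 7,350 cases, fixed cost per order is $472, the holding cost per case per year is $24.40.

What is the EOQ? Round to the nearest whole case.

EOQ = √(2DS/H) = √(2 × 7,350 × 472 / 24.4)
    = √(284,360.66) ≈ 533.25

533 cases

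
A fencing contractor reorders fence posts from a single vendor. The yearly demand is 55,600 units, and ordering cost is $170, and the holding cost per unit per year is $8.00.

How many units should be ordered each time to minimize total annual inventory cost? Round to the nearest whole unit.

Q* = √(2·D·S / H) = √(2·55,600·170 / 8) = √2,363,000.0 ≈ 1,537.21

1,537 units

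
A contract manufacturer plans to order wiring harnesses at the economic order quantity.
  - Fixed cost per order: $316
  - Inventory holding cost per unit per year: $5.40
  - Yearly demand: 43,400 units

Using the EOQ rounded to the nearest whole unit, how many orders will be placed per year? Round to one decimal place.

19.3 orders per year

EOQ = √(2DS/H) = √(2 × 43,400 × 316 / 5.4)
    = √(5,079,407.41) ≈ 2,253.75 → Q = 2,254
Orders per year = D/Q = 43,400 / 2,254 = 19.255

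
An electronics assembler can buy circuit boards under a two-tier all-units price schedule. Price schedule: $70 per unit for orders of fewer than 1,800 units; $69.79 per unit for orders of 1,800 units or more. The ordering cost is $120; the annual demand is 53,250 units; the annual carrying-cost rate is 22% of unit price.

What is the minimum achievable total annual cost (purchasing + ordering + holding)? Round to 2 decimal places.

H₁ = 22%×$70 = $15.4000;  H₂ = 22%×$69.79 = $15.3538
EOQ₁ = √(2×53,250×120/15.4000) = 910.97  (< 1,800, feasible at tier 1)
EOQ₂ = √(2×53,250×120/15.3538) = 912.34  (< 1,800 → use Q = 1,800 at tier-2 price)
TC(tier 1 (EOQ₁), Q≈911.0) = $3,741,528.97
TC(tier 2, Q≈1,800.0) = $3,733,685.92
Minimum at tier 2: $3,733,685.92

$3,733,685.92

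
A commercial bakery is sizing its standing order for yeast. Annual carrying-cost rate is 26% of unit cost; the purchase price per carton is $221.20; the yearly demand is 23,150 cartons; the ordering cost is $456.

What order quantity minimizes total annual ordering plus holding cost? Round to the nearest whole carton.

606 cartons

Holding cost per carton per year: H = 26% × $221.2 = $57.5120
2DS/H = 2·23,150·456/57.512 = 367,102.52
EOQ = √367,102.52 ≈ 605.89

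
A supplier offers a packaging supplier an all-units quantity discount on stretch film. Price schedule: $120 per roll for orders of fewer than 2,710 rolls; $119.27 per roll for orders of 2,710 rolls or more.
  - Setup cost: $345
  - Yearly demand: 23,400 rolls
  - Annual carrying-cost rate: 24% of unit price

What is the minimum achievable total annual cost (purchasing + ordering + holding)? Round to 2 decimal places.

H₁ = 24%×$120 = $28.8000;  H₂ = 24%×$119.27 = $28.6248
EOQ₁ = √(2×23,400×345/28.8000) = 748.75  (< 2,710, feasible at tier 1)
EOQ₂ = √(2×23,400×345/28.6248) = 751.04  (< 2,710 → use Q = 2,710 at tier-2 price)
TC(tier 1 (EOQ₁), Q≈748.7) = $2,829,563.97
TC(tier 2, Q≈2,710.0) = $2,832,683.57
Minimum at tier 1 (EOQ₁): $2,829,563.97

$2,829,563.97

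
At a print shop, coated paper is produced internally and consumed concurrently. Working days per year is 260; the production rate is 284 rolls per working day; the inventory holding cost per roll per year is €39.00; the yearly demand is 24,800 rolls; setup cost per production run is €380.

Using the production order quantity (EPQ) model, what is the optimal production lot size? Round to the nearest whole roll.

Daily demand d = 24,800/260 = 95.385; p = 284; 1 − d/p = 0.66414
EPQ = √(2DS / (H(1 − d/p)))
    = √(2 × 24,800 × 380 / (39 × 0.66414)) ≈ 853.04

853 rolls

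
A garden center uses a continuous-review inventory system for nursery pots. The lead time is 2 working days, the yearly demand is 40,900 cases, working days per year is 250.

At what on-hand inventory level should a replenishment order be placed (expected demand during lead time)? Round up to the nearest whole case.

328 cases

Daily demand d = 40,900 / 250 = 163.600 cases/day
Demand during lead time = 163.600 × 2 = 327.20
Reorder point = 327.20 → round up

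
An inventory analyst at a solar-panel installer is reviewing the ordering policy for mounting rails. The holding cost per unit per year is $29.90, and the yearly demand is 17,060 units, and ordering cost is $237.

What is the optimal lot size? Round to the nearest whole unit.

520 units

Optimal lot size Q* = (2 × 17,060 × $237 / $29.9)^½ ≈ 520.05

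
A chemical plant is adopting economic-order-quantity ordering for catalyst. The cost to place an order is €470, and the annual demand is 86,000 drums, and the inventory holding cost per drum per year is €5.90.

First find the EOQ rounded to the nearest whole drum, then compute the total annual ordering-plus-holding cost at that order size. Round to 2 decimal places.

2DS/H = 2·86,000·470/5.9 = 13,701,694.92
EOQ = √13,701,694.92 ≈ 3,701.58 → Q = 3,702 drums
Annual ordering cost = (D/Q)·S = (86,000/3,702) × 470 = €10,918.42
Annual holding cost  = (Q/2)·H = (3,702/2) × 5.9 = €10,920.90
Total = €10,918.42 + €10,920.90 = €21,839.32

€21,839.32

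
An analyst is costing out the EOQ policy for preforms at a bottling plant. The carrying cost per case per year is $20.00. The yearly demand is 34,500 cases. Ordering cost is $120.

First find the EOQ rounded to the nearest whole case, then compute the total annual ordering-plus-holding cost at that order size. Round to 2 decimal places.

Q* = √(2·D·S / H) = √(2·34,500·120 / 20) = √414,000.0 ≈ 643.43 → Q = 643 cases
Annual ordering cost = (D/Q)·S = (34,500/643) × 120 = $6,438.57
Annual holding cost  = (Q/2)·H = (643/2) × 20 = $6,430.00
Total = $6,438.57 + $6,430.00 = $12,868.57

$12,868.57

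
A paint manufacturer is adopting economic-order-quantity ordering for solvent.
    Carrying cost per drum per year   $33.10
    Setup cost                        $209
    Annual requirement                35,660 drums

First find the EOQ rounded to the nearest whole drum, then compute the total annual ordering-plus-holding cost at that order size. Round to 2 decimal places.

Optimal lot size Q* = (2 × 35,660 × $209 / $33.1)^½ ≈ 671.07 → Q = 671 drums
Orders/yr = 35,660/671 = 53.145; ordering cost = 53.145 × $209 = $11,107.21
Average inventory = 671/2 = 335.5; holding cost = 335.5 × $33.1 = $11,105.05
Total = $11,107.21 + $11,105.05 = $22,212.26

$22,212.26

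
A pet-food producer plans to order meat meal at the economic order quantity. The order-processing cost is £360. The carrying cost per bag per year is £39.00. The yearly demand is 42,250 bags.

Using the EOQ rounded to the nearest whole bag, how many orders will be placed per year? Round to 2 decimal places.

47.85 orders per year

Q* = √(2·D·S / H) = √(2·42,250·360 / 39) = √780,000.0 ≈ 883.18 → Q = 883
N = D/Q = 42,250/883 ≈ 47.848 orders/yr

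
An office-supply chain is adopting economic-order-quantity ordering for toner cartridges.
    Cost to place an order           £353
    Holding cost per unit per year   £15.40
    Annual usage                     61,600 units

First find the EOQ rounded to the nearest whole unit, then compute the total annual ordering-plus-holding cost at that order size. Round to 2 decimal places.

£25,879.33

EOQ = √(2DS/H) = √(2 × 61,600 × 353 / 15.4)
    = √(2,824,000.00) ≈ 1,680.48 → Q = 1,680 units
Ordering: D/Q × S = 61,600/1,680 × £353 = £12,943.33
Holding:  Q/2 × H = 1,680/2 × £15.4 = £12,936.00
Total = £12,943.33 + £12,936.00 = £25,879.33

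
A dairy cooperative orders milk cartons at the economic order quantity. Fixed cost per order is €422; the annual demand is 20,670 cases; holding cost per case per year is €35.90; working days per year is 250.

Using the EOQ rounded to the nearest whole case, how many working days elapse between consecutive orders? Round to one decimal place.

Q* = √(2·D·S / H) = √(2·20,670·422 / 35.9) = √485,946.5 ≈ 697.10 → Q = 697 cases
Cycle time = (working days × Q)/D = (250 × 697) / 20,670 = 8.430 days

8.4 days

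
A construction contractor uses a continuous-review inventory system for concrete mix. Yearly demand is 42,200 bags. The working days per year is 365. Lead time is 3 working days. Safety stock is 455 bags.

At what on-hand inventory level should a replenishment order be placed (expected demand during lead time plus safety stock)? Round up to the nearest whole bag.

802 bags

Daily demand d = 42,200 / 365 = 115.616 bags/day
Demand during lead time = 115.616 × 3 = 346.85
Reorder point = 346.85 + 455 = 801.85 → round up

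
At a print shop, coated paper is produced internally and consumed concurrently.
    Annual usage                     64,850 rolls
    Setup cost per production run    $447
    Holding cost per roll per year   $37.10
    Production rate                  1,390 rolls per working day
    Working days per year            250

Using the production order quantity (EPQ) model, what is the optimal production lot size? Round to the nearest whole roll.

d = 64,850/250 = 259.4000 rolls/day;  effective holding cost H(1 − d/p) = 37.1·(1 − 259.4000/1390) = 30.17645
Q* = √(2DS / H_eff) = √(2·64,850·447 / 30.17645) ≈ 1,386.08

1,386 rolls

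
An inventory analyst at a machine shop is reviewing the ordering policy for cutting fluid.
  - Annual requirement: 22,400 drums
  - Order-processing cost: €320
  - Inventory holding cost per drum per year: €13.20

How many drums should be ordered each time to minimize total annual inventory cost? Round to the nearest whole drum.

1,042 drums

Q* = √(2·D·S / H) = √(2·22,400·320 / 13.2) = √1,086,060.6 ≈ 1,042.14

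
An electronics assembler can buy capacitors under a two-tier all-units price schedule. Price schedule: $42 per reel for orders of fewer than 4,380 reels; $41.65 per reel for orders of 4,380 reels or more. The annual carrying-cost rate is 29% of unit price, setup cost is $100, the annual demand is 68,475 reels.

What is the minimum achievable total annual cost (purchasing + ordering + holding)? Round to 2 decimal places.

$2,879,999.02

H₁ = 29%×$42 = $12.1800;  H₂ = 29%×$41.65 = $12.0785
EOQ₁ = √(2×68,475×100/12.1800) = 1,060.37  (< 4,380, feasible at tier 1)
EOQ₂ = √(2×68,475×100/12.0785) = 1,064.82  (< 4,380 → use Q = 4,380 at tier-2 price)
TC(tier 1 (EOQ₁), Q≈1,060.4) = $2,888,865.30
TC(tier 2, Q≈4,380.0) = $2,879,999.02
Minimum at tier 2: $2,879,999.02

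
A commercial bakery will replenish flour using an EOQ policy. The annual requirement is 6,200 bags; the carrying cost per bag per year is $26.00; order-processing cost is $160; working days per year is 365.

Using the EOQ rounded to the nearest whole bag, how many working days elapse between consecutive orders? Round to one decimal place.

16.2 days

Q* = √(2·D·S / H) = √(2·6,200·160 / 26) = √76,307.7 ≈ 276.24 → Q = 276 bags
Days between orders = 365 / (D/Q) = 365 / 22.464 ≈ 16.248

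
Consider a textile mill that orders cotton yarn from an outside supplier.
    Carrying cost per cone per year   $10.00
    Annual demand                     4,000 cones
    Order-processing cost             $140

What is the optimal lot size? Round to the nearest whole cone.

335 cones

2DS/H = 2·4,000·140/10 = 112,000.00
EOQ = √112,000.00 ≈ 334.66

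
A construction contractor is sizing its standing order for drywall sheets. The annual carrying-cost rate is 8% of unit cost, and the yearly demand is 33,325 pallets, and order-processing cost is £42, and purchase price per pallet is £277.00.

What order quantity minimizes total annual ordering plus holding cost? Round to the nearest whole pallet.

355 pallets

Holding cost per pallet per year: H = 8% × £277 = £22.1600
EOQ = √(2DS/H) = √(2 × 33,325 × 42 / 22.16)
    = √(126,322.20) ≈ 355.42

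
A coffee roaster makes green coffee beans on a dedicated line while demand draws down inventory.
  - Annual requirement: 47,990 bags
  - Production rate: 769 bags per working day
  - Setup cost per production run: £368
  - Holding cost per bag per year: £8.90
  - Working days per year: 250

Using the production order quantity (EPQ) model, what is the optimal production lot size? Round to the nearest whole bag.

2,300 bags

d = 47,990/250 = 191.9600 bags/day;  effective holding cost H(1 − d/p) = 8.9·(1 − 191.9600/769) = 6.67836
Q* = √(2DS / H_eff) = √(2·47,990·368 / 6.67836) ≈ 2,299.74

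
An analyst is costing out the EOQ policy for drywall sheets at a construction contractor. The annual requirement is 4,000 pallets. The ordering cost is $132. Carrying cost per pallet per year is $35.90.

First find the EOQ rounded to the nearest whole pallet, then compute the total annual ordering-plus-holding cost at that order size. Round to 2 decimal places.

2DS/H = 2·4,000·132/35.9 = 29,415.04
EOQ = √29,415.04 ≈ 171.51 → Q = 172 pallets
Annual ordering cost = (D/Q)·S = (4,000/172) × 132 = $3,069.77
Annual holding cost  = (Q/2)·H = (172/2) × 35.9 = $3,087.40
Total = $3,069.77 + $3,087.40 = $6,157.17

$6,157.17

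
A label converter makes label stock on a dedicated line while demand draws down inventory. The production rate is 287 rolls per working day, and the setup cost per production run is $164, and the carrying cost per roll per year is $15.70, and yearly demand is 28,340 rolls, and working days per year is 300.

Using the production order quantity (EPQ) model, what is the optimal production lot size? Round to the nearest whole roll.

d = 28,340/300 = 94.4667 rolls/day;  effective holding cost H(1 − d/p) = 15.7·(1 − 94.4667/287) = 10.53231
Q* = √(2DS / H_eff) = √(2·28,340·164 / 10.53231) ≈ 939.45

939 rolls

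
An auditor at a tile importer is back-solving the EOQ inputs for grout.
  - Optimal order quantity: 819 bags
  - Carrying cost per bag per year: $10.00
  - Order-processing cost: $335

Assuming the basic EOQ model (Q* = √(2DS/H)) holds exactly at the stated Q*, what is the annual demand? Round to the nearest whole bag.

10,011 bags per year

EOQ relation: Q² = 2DS/H, so rearrange for the unknown.
D = Q²H / (2S) = 819² × 10 / (2 × 335) = 10,011.36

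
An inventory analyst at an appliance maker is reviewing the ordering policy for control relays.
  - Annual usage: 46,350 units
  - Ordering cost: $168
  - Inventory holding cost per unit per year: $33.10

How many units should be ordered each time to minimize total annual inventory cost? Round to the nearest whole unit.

2DS/H = 2·46,350·168/33.1 = 470,501.51
EOQ = √470,501.51 ≈ 685.93

686 units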